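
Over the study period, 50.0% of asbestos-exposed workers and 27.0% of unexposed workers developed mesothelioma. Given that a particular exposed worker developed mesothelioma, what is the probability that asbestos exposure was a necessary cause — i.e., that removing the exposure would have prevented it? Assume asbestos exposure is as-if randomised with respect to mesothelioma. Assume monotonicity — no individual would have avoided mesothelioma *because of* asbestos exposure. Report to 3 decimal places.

PN ≈ 0.460

p₁ = 0.5, p₀ = 0.27.
Under exogeneity and monotonicity, PN = (p₁ − p₀) / p₁.
PN = (0.5 − 0.27) / 0.5 = 0.23 / 0.5 ≈ 0.4600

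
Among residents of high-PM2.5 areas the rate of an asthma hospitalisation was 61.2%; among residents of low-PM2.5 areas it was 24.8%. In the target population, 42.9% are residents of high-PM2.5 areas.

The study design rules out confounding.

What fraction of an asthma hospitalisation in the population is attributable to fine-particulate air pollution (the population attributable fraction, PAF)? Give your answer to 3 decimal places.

p₁ = 0.612, p₀ = 0.248.
Overall risk P(Y=1) = π·p₁ + (1−π)·p₀ = 0.429×0.612 + 0.571×0.248 = 0.40416.
Under exogeneity, PAF = [P(Y=1) − p₀] / P(Y=1).
PAF = (0.40416 − 0.248) / 0.40416 ≈ 0.3864

PAF ≈ 0.386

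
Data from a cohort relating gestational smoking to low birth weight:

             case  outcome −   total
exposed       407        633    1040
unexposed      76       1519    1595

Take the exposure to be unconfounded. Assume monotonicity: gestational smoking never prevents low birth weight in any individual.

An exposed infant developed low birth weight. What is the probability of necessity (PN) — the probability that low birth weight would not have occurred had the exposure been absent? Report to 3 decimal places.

p₁ = P(outcome | exposed) = 407/1040 = 0.39135
p₀ = P(outcome | unexposed) = 76/1595 = 0.047649
Under exogeneity and monotonicity, PN = (p₁ − p₀)/p₁.
PN = (0.39135 − 0.047649) / 0.39135 ≈ 0.8782

PN ≈ 0.878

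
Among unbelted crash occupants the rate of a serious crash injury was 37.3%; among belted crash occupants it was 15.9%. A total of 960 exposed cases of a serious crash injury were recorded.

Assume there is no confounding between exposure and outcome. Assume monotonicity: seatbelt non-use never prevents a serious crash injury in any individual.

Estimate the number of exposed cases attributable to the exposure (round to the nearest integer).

about 551 cases

p₁ = 0.373, p₀ = 0.159.
PN = (p₁ − p₀)/p₁ = (0.373 − 0.159) / 0.373 ≈ 0.57373.
Attributable cases ≈ PN × (exposed cases) = 0.57373 × 960 ≈ 550.78.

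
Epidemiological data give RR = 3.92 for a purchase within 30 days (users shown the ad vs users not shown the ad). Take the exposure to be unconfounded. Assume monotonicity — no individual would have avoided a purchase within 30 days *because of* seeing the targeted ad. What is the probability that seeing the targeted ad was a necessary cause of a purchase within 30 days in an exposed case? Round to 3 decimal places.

Under exogeneity and monotonicity, PN = (RR − 1) / RR = 1 − 1/RR.
PN = (3.92 − 1) / 3.92 = 2.92 / 3.92 ≈ 0.7449

PN ≈ 0.745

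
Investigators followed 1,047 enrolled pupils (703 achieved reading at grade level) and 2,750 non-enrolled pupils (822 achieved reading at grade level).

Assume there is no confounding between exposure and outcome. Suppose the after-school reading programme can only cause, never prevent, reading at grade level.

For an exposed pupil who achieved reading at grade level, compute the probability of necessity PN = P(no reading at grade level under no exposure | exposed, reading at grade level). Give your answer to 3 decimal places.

p₁ = P(outcome | exposed) = 703/1047 = 0.67144
p₀ = P(outcome | unexposed) = 822/2750 = 0.29891
Under exogeneity and monotonicity, PN = (p₁ − p₀) / p₁.
PN = (0.67144 − 0.29891) / 0.67144 = 0.37253 / 0.67144 ≈ 0.5548

PN ≈ 0.555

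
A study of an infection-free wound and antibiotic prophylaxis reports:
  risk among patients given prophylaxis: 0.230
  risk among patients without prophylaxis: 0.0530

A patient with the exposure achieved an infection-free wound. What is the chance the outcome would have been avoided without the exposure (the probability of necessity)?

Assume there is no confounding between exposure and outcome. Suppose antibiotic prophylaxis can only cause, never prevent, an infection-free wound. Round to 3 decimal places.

PN ≈ 0.770

Let p₁ = 0.23, p₀ = 0.053.
Under exogeneity and monotonicity, PN = (p₁ − p₀) / p₁.
PN = (0.23 − 0.053) / 0.23 = 0.177 / 0.23 ≈ 0.7696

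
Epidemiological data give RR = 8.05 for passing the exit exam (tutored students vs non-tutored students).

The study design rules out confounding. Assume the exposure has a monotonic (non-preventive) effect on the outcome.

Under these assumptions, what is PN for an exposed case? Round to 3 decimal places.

Under exogeneity and monotonicity, PN = (RR − 1) / RR = 1 − 1/RR.
PN = (8.05 − 1) / 8.05 = 7.05 / 8.05 ≈ 0.8758

PN ≈ 0.876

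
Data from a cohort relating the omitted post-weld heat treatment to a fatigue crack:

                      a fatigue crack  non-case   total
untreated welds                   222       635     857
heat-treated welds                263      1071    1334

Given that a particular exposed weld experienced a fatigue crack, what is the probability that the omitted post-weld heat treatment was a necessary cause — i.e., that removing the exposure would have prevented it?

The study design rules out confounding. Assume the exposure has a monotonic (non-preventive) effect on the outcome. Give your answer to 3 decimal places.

p₁ = P(outcome | exposed) = 222/857 = 0.25904
p₀ = P(outcome | unexposed) = 263/1334 = 0.19715
Under exogeneity and monotonicity, PN = (p₁ − p₀)/p₁.
PN = (0.25904 − 0.19715) / 0.25904 ≈ 0.2389

PN ≈ 0.239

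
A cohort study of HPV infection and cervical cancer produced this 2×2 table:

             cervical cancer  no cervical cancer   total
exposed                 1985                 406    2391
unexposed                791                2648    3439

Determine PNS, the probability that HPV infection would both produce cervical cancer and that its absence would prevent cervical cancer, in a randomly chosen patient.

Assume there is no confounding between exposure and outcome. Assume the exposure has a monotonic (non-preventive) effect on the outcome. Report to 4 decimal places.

PNS ≈ 0.6002

p₁ = P(outcome | exposed) = 1985/2391 = 0.8302
p₀ = P(outcome | unexposed) = 791/3439 = 0.23001
Under exogeneity and monotonicity, PNS = p₁ − p₀.
PNS = 0.8302 − 0.23001 = 0.60019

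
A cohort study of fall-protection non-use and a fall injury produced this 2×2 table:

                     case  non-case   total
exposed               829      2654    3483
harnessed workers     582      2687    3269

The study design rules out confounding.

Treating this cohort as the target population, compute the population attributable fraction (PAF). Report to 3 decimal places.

p₁ = P(outcome | exposed) = 829/3483 = 0.23801
p₀ = P(outcome | unexposed) = 582/3269 = 0.17804
Exposure prevalence π = 3483/6752 = 0.51585; overall risk P(Y=1) = 0.20898.
Under exogeneity, PAF = [P(Y=1) − p₀]/P(Y=1).
PAF = (0.20898 − 0.17804) / 0.20898 ≈ 0.1481

PAF ≈ 0.148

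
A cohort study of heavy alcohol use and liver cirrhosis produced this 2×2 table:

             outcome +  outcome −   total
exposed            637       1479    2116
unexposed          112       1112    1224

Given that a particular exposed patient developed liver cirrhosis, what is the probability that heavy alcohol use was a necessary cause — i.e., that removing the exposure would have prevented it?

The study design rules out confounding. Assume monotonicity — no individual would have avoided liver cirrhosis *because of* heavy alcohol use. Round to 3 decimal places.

PN ≈ 0.696

p₁ = P(outcome | exposed) = 637/2116 = 0.30104
p₀ = P(outcome | unexposed) = 112/1224 = 0.091503
Under exogeneity and monotonicity, PN = (p₁ − p₀) / p₁.
PN = (0.30104 − 0.091503) / 0.30104 = 0.20954 / 0.30104 ≈ 0.6960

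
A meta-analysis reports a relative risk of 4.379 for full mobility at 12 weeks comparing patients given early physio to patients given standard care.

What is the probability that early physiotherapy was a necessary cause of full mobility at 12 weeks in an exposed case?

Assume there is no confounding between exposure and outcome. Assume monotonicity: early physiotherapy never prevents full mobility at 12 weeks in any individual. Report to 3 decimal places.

Under exogeneity and monotonicity, PN = (RR − 1) / RR = 1 − 1/RR.
PN = (4.379 − 1) / 4.379 = 3.379 / 4.379 ≈ 0.7716

PN ≈ 0.772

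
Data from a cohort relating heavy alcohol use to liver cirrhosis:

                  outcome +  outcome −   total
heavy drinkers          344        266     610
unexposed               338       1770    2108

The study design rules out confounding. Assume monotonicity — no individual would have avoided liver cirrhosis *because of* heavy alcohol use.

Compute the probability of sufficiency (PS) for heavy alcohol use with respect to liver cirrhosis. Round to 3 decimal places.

p₁ = P(outcome | exposed) = 344/610 = 0.56393
p₀ = P(outcome | unexposed) = 338/2108 = 0.16034
Under exogeneity and monotonicity, PS = (p₁ − p₀) / (1 − p₀).
PS = (0.56393 − 0.16034) / (1 − 0.16034) = 0.40359 / 0.83966 ≈ 0.4807

PS ≈ 0.481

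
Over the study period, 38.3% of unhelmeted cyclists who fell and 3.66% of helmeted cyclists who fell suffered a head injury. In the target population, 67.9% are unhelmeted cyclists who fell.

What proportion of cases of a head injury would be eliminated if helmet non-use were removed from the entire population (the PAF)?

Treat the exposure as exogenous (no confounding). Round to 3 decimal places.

p₁ = 0.383, p₀ = 0.0366.
Overall risk P(Y=1) = π·p₁ + (1−π)·p₀ = 0.679×0.383 + 0.321×0.0366 = 0.27181.
Under exogeneity, PAF = [P(Y=1) − p₀] / P(Y=1).
PAF = (0.27181 − 0.0366) / 0.27181 ≈ 0.8653

PAF ≈ 0.865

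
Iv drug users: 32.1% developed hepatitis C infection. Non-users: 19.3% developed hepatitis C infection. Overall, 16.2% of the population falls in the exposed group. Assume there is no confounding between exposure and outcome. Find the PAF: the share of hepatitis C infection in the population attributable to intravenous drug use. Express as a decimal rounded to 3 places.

PAF ≈ 0.097

p₁ = 0.321, p₀ = 0.193.
Overall risk P(Y=1) = π·p₁ + (1−π)·p₀ = 0.162×0.321 + 0.838×0.193 = 0.21374.
Under exogeneity, PAF = [P(Y=1) − p₀] / P(Y=1).
PAF = (0.21374 − 0.193) / 0.21374 ≈ 0.0970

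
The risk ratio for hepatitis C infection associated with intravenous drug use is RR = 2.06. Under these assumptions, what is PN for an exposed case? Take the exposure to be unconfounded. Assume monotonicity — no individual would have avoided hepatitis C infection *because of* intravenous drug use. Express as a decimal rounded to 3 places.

PN ≈ 0.515

Under exogeneity and monotonicity, PN = (RR − 1) / RR = 1 − 1/RR.
PN = (2.06 − 1) / 2.06 = 1.06 / 2.06 ≈ 0.5146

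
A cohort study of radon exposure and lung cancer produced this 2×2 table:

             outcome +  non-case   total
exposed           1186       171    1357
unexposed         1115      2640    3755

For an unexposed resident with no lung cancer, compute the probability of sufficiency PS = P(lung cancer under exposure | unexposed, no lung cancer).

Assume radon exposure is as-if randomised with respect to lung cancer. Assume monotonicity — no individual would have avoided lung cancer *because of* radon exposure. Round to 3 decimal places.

PS ≈ 0.821

p₁ = P(outcome | exposed) = 1186/1357 = 0.87399
p₀ = P(outcome | unexposed) = 1115/3755 = 0.29694
Under exogeneity and monotonicity, PS = (p₁ − p₀) / (1 − p₀).
PS = (0.87399 − 0.29694) / (1 − 0.29694) = 0.57705 / 0.70306 ≈ 0.8208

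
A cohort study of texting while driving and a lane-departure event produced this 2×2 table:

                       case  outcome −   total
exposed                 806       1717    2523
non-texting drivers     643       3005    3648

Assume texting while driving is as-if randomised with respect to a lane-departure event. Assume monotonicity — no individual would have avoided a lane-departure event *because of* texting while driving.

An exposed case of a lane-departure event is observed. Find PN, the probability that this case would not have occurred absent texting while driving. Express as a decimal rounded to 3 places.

p₁ = P(outcome | exposed) = 806/2523 = 0.31946
p₀ = P(outcome | unexposed) = 643/3648 = 0.17626
Under exogeneity and monotonicity, PN = (p₁ − p₀)/p₁.
PN = (0.31946 − 0.17626) / 0.31946 ≈ 0.4483

PN ≈ 0.448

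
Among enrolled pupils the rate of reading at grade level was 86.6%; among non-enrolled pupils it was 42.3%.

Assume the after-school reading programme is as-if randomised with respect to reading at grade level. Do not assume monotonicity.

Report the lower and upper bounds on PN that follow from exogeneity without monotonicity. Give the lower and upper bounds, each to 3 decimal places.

p₁ = 0.866, p₀ = 0.423.
Under exogeneity alone the bounds on PN are max{0,(p₁−p₀)/p₁} ≤ PN ≤ min{1,(1−p₀)/p₁}.
  lower = (p₁ − p₀)/p₁ = 0.443 / 0.866 ≈ 0.5115
  upper = min{1, (1 − p₀)/p₁} = 0.577 / 0.866 ≈ 0.6663

0.512 ≤ PN ≤ 0.666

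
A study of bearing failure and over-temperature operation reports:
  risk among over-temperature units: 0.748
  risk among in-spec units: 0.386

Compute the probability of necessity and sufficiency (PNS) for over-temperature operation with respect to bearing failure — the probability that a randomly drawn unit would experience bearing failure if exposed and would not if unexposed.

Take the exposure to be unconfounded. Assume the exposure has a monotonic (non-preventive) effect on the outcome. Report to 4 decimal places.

Let p₁ = 0.748, p₀ = 0.386.
Under exogeneity and monotonicity, PNS = p₁ − p₀.
PNS = 0.748 − 0.386 = 0.362

PNS ≈ 0.3620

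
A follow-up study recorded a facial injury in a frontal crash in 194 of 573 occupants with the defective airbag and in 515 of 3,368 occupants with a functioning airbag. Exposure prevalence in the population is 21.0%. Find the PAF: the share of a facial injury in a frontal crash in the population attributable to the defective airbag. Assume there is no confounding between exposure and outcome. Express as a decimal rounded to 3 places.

p₁ = P(outcome | exposed) = 194/573 = 0.33857
p₀ = P(outcome | unexposed) = 515/3368 = 0.15291
Overall risk P(Y=1) = π·p₁ + (1−π)·p₀ = 0.21×0.33857 + 0.79×0.15291 = 0.1919.
Under exogeneity, PAF = [P(Y=1) − p₀] / P(Y=1).
PAF = (0.1919 − 0.15291) / 0.1919 ≈ 0.2032

PAF ≈ 0.203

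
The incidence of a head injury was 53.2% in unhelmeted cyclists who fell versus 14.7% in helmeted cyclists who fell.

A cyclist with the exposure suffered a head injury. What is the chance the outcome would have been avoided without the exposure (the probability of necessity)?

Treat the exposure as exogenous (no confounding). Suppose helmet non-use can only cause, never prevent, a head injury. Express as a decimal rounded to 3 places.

p₁ = 0.532, p₀ = 0.147.
Under exogeneity and monotonicity, PN = (p₁ − p₀) / p₁.
PN = (0.532 − 0.147) / 0.532 = 0.385 / 0.532 ≈ 0.7237

PN ≈ 0.724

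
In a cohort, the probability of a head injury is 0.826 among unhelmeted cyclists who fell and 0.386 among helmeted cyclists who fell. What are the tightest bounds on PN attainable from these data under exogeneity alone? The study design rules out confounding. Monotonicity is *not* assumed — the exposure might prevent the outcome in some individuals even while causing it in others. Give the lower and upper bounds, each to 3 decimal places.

Let p₁ = 0.826, p₀ = 0.386.
Under exogeneity alone the bounds on PN are max{0,(p₁−p₀)/p₁} ≤ PN ≤ min{1,(1−p₀)/p₁}.
  lower = (p₁ − p₀)/p₁ = 0.44 / 0.826 ≈ 0.5327
  upper = min{1, (1 − p₀)/p₁} = 0.614 / 0.826 ≈ 0.7433

0.533 ≤ PN ≤ 0.743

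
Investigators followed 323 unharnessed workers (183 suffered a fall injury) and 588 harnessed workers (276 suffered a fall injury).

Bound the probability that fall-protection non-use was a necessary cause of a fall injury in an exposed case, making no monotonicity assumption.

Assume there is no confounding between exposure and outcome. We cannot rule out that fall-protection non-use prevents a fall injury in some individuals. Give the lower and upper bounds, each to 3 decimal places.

0.172 ≤ PN ≤ 0.937

p₁ = P(outcome | exposed) = 183/323 = 0.56656
p₀ = P(outcome | unexposed) = 276/588 = 0.46939
Under exogeneity alone the bounds on PN are max{0,(p₁−p₀)/p₁} ≤ PN ≤ min{1,(1−p₀)/p₁}.
  lower = (p₁ − p₀)/p₁ = 0.097176 / 0.56656 ≈ 0.1715
  upper = min{1, (1 − p₀)/p₁} = 0.53061 / 0.56656 ≈ 0.9365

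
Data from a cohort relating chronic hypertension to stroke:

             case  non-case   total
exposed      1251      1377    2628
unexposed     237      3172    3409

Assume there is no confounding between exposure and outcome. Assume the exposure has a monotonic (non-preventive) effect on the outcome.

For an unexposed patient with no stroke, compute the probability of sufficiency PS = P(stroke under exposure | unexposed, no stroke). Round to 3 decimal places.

p₁ = P(outcome | exposed) = 1251/2628 = 0.47603
p₀ = P(outcome | unexposed) = 237/3409 = 0.069522
Under exogeneity and monotonicity, PS = (p₁ − p₀)/(1 − p₀).
PS = (0.47603 − 0.069522) / 0.93048 ≈ 0.4369

PS ≈ 0.437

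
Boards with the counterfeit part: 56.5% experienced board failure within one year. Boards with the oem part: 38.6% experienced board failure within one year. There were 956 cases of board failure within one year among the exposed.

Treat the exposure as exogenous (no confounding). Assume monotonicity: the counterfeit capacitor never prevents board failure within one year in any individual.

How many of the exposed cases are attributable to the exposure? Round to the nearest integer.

p₁ = 0.565, p₀ = 0.386.
PN = (p₁ − p₀)/p₁ = (0.565 − 0.386) / 0.565 ≈ 0.31681.
Attributable cases ≈ PN × (exposed cases) = 0.31681 × 956 ≈ 302.87.

about 303 cases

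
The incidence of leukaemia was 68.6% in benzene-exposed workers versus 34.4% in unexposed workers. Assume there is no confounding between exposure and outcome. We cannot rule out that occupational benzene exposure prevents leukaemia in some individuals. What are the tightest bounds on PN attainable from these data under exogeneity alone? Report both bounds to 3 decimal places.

0.499 ≤ PN ≤ 0.956

p₁ = 0.686, p₀ = 0.344.
Under exogeneity alone the bounds on PN are max{0,(p₁−p₀)/p₁} ≤ PN ≤ min{1,(1−p₀)/p₁}.
  lower = (p₁ − p₀)/p₁ = 0.342 / 0.686 ≈ 0.4985
  upper = min{1, (1 − p₀)/p₁} = 0.656 / 0.686 ≈ 0.9563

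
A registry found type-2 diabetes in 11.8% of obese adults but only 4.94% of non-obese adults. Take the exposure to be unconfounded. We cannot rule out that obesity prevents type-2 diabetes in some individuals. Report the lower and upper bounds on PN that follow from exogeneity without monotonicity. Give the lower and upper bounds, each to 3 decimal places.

0.581 ≤ PN ≤ 1.000

p₁ = 0.118, p₀ = 0.0494.
Under exogeneity alone the bounds on PN are max{0,(p₁−p₀)/p₁} ≤ PN ≤ min{1,(1−p₀)/p₁}.
  lower = (p₁ − p₀)/p₁ = 0.0686 / 0.118 ≈ 0.5814
  upper = min{1, (1 − p₀)/p₁} = 0.9506 / 0.118 ≈ 8.0559 → capped at 1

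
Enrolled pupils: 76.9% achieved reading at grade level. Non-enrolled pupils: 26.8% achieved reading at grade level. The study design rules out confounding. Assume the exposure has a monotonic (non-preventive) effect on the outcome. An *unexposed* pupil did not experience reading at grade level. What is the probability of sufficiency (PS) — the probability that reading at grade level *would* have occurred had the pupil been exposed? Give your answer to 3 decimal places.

p₁ = 0.769, p₀ = 0.268.
Under exogeneity and monotonicity, PS = (p₁ − p₀) / (1 − p₀).
PS = (0.769 − 0.268) / (1 − 0.268) = 0.501 / 0.732 ≈ 0.6844

PS ≈ 0.684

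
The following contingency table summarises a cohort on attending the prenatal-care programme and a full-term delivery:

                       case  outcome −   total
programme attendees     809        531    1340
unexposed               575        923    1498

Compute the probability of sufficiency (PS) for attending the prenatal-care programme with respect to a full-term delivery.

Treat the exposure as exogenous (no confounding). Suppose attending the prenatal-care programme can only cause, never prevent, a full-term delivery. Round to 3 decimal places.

p₁ = P(outcome | exposed) = 809/1340 = 0.60373
p₀ = P(outcome | unexposed) = 575/1498 = 0.38385
Under exogeneity and monotonicity, PS = (p₁ − p₀)/(1 − p₀).
PS = (0.60373 − 0.38385) / 0.61615 ≈ 0.3569

PS ≈ 0.357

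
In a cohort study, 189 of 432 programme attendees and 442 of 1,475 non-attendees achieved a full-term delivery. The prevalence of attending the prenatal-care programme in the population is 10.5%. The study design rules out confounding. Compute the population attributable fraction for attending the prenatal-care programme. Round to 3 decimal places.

p₁ = P(outcome | exposed) = 189/432 = 0.4375
p₀ = P(outcome | unexposed) = 442/1475 = 0.29966
Overall risk P(Y=1) = π·p₁ + (1−π)·p₀ = 0.105×0.4375 + 0.895×0.29966 = 0.31413.
Under exogeneity, PAF = [P(Y=1) − p₀] / P(Y=1).
PAF = (0.31413 − 0.29966) / 0.31413 ≈ 0.0461

PAF ≈ 0.046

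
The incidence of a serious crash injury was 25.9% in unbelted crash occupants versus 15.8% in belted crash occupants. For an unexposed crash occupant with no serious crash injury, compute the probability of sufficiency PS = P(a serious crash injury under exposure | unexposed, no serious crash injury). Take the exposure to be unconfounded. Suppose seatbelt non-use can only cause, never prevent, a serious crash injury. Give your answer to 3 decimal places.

p₁ = 0.259, p₀ = 0.158.
Under exogeneity and monotonicity, PS = (p₁ − p₀) / (1 − p₀).
PS = (0.259 − 0.158) / (1 − 0.158) = 0.101 / 0.842 ≈ 0.1200

PS ≈ 0.120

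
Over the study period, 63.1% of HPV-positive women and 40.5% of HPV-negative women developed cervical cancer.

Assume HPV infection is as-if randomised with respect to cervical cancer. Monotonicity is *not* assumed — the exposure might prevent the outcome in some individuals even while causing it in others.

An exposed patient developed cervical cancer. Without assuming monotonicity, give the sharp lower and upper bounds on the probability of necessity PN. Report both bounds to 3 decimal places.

p₁ = 0.631, p₀ = 0.405.
Under exogeneity alone the bounds on PN are max{0,(p₁−p₀)/p₁} ≤ PN ≤ min{1,(1−p₀)/p₁}.
  lower = (p₁ − p₀)/p₁ = 0.226 / 0.631 ≈ 0.3582
  upper = min{1, (1 − p₀)/p₁} = 0.595 / 0.631 ≈ 0.9429

0.358 ≤ PN ≤ 0.943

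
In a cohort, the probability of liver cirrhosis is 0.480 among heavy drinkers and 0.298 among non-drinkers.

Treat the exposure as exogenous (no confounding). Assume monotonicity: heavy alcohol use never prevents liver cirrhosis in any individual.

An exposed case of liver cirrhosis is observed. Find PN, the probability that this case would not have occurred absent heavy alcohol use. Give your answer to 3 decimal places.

PN ≈ 0.379

Let p₁ = 0.48, p₀ = 0.298.
Under exogeneity and monotonicity, PN = (p₁ − p₀) / p₁.
PN = (0.48 − 0.298) / 0.48 = 0.182 / 0.48 ≈ 0.3792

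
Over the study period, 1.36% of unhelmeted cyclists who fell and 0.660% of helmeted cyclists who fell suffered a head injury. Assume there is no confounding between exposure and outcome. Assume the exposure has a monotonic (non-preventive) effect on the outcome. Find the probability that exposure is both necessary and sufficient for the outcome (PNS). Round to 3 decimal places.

PNS ≈ 0.007

p₁ = 0.0136, p₀ = 0.0066.
Under exogeneity and monotonicity, PNS = p₁ − p₀.
PNS = 0.0136 − 0.0066 = 0.007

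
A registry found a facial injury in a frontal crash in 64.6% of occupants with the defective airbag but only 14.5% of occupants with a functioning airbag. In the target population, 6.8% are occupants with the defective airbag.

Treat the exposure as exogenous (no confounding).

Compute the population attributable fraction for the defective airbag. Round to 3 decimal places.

PAF ≈ 0.190

p₁ = 0.646, p₀ = 0.145.
Overall risk P(Y=1) = π·p₁ + (1−π)·p₀ = 0.068×0.646 + 0.932×0.145 = 0.17907.
Under exogeneity, PAF = [P(Y=1) − p₀] / P(Y=1).
PAF = (0.17907 − 0.145) / 0.17907 ≈ 0.1903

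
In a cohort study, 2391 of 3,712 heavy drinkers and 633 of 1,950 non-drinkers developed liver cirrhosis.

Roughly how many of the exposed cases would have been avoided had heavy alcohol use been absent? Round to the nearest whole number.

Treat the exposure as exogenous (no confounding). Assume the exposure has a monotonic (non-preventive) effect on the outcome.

about 1186 cases

p₁ = P(outcome | exposed) = 2391/3712 = 0.64413
p₀ = P(outcome | unexposed) = 633/1950 = 0.32462
PN = (p₁ − p₀)/p₁ = (0.64413 − 0.32462) / 0.64413 ≈ 0.49604.
Attributable cases ≈ PN × (exposed cases) = 0.49604 × 2391 ≈ 1186.03.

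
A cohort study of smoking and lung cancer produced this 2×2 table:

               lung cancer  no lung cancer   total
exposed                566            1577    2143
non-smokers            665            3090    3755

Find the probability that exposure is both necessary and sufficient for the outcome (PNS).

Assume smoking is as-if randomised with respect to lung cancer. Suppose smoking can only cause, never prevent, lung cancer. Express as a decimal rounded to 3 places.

PNS ≈ 0.087

p₁ = P(outcome | exposed) = 566/2143 = 0.26412
p₀ = P(outcome | unexposed) = 665/3755 = 0.1771
Under exogeneity and monotonicity, PNS = p₁ − p₀.
PNS = 0.26412 − 0.1771 = 0.087019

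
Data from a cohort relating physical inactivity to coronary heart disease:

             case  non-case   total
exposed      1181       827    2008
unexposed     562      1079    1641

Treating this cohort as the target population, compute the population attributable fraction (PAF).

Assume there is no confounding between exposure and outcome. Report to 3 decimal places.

p₁ = P(outcome | exposed) = 1181/2008 = 0.58815
p₀ = P(outcome | unexposed) = 562/1641 = 0.34247
Exposure prevalence π = 2008/3649 = 0.55029; overall risk P(Y=1) = 0.47767.
Under exogeneity, PAF = [P(Y=1) − p₀]/P(Y=1).
PAF = (0.47767 − 0.34247) / 0.47767 ≈ 0.2830

PAF ≈ 0.283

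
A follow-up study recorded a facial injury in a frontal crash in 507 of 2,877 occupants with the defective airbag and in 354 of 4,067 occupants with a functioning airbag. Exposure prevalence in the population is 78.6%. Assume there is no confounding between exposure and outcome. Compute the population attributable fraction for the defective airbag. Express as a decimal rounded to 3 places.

p₁ = P(outcome | exposed) = 507/2877 = 0.17623
p₀ = P(outcome | unexposed) = 354/4067 = 0.087042
Overall risk P(Y=1) = π·p₁ + (1−π)·p₀ = 0.786×0.17623 + 0.214×0.087042 = 0.15714.
Under exogeneity, PAF = [P(Y=1) − p₀] / P(Y=1).
PAF = (0.15714 − 0.087042) / 0.15714 ≈ 0.4461

PAF ≈ 0.446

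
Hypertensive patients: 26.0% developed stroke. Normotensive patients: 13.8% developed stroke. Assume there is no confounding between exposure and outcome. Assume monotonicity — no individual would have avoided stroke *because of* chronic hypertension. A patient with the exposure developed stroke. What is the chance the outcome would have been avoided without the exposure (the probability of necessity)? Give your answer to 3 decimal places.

p₁ = 0.26, p₀ = 0.138.
Under exogeneity and monotonicity, PN = (p₁ − p₀) / p₁.
PN = (0.26 − 0.138) / 0.26 = 0.122 / 0.26 ≈ 0.4692

PN ≈ 0.469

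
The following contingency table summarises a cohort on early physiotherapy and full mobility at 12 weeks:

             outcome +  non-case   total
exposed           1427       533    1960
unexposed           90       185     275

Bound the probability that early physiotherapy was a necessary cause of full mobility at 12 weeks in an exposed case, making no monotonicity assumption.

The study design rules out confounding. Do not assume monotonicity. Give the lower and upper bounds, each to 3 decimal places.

p₁ = P(outcome | exposed) = 1427/1960 = 0.72806
p₀ = P(outcome | unexposed) = 90/275 = 0.32727
Under exogeneity alone the bounds on PN are max{0,(p₁−p₀)/p₁} ≤ PN ≤ min{1,(1−p₀)/p₁}.
  lower = (p₁ − p₀)/p₁ = 0.40079 / 0.72806 ≈ 0.5505
  upper = min{1, (1 − p₀)/p₁} = 0.67273 / 0.72806 ≈ 0.9240

0.550 ≤ PN ≤ 0.924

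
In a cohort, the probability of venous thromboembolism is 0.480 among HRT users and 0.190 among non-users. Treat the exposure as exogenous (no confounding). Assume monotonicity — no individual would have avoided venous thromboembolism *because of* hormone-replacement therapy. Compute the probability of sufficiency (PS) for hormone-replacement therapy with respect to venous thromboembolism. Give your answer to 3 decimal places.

Let p₁ = 0.48, p₀ = 0.19.
Under exogeneity and monotonicity, PS = (p₁ − p₀) / (1 − p₀).
PS = (0.48 − 0.19) / (1 − 0.19) = 0.29 / 0.81 ≈ 0.3580

PS ≈ 0.358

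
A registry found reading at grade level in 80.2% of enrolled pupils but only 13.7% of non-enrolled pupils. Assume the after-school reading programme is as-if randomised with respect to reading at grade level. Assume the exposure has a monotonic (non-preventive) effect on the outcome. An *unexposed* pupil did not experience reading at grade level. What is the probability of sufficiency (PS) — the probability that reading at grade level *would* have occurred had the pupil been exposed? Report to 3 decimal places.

p₁ = 0.802, p₀ = 0.137.
Under exogeneity and monotonicity, PS = (p₁ − p₀) / (1 − p₀).
PS = (0.802 − 0.137) / (1 − 0.137) = 0.665 / 0.863 ≈ 0.7706

PS ≈ 0.771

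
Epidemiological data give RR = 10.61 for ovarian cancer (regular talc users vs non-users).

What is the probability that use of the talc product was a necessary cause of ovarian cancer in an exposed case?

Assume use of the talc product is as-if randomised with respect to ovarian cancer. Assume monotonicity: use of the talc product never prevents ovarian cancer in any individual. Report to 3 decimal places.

PN ≈ 0.906

Under exogeneity and monotonicity, PN = (RR − 1) / RR = 1 − 1/RR.
PN = (10.61 − 1) / 10.61 = 9.61 / 10.61 ≈ 0.9057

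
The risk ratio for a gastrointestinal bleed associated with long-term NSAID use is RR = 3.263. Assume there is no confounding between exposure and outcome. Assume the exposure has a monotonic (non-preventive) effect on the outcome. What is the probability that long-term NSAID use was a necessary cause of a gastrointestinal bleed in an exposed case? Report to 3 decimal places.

PN ≈ 0.694

Under exogeneity and monotonicity, PN = (RR − 1) / RR = 1 − 1/RR.
PN = (3.263 − 1) / 3.263 = 2.263 / 3.263 ≈ 0.6935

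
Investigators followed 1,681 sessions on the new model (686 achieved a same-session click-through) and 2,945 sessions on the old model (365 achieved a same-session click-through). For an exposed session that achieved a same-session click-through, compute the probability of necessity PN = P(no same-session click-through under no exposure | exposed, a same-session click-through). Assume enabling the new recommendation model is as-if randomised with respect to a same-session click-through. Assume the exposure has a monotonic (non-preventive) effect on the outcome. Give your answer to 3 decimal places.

p₁ = P(outcome | exposed) = 686/1681 = 0.40809
p₀ = P(outcome | unexposed) = 365/2945 = 0.12394
Under exogeneity and monotonicity, PN = (p₁ − p₀) / p₁.
PN = (0.40809 − 0.12394) / 0.40809 = 0.28415 / 0.40809 ≈ 0.6963

PN ≈ 0.696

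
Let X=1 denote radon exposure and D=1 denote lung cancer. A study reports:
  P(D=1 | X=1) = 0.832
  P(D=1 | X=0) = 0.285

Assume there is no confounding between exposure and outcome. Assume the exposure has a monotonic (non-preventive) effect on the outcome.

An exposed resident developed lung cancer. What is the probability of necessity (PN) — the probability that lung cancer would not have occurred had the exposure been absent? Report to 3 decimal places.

PN ≈ 0.657

Let p₁ = 0.832, p₀ = 0.285.
Under exogeneity and monotonicity, PN = (p₁ − p₀) / p₁.
PN = (0.832 − 0.285) / 0.832 = 0.547 / 0.832 ≈ 0.6575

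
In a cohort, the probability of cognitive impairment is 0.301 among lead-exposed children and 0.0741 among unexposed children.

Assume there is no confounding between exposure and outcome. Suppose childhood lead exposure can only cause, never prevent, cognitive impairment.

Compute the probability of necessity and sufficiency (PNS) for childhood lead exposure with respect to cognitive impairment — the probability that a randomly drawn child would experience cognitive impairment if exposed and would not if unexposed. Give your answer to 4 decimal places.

Let p₁ = 0.301, p₀ = 0.0741.
Under exogeneity and monotonicity, PNS = p₁ − p₀.
PNS = 0.301 − 0.0741 = 0.2269

PNS ≈ 0.2269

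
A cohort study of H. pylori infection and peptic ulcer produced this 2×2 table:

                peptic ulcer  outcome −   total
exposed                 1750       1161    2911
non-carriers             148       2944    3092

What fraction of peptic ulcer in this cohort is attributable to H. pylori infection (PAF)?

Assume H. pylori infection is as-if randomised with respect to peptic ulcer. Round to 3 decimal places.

PAF ≈ 0.849

p₁ = P(outcome | exposed) = 1750/2911 = 0.60117
p₀ = P(outcome | unexposed) = 148/3092 = 0.047865
Exposure prevalence π = 2911/6003 = 0.48492; overall risk P(Y=1) = 0.31618.
Under exogeneity, PAF = [P(Y=1) − p₀]/P(Y=1).
PAF = (0.31618 − 0.047865) / 0.31618 ≈ 0.8486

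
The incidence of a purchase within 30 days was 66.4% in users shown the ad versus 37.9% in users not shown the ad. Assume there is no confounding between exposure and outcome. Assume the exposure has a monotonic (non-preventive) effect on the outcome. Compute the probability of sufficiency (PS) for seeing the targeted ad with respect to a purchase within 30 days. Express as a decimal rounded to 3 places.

p₁ = 0.664, p₀ = 0.379.
Under exogeneity and monotonicity, PS = (p₁ − p₀) / (1 − p₀).
PS = (0.664 − 0.379) / (1 − 0.379) = 0.285 / 0.621 ≈ 0.4589

PS ≈ 0.459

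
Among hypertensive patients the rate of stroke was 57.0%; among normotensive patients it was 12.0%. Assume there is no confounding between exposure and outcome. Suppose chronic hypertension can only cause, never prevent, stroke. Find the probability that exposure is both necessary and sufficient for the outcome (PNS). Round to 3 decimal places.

p₁ = 0.57, p₀ = 0.12.
Under exogeneity and monotonicity, PNS = p₁ − p₀.
PNS = 0.57 − 0.12 = 0.45

PNS ≈ 0.450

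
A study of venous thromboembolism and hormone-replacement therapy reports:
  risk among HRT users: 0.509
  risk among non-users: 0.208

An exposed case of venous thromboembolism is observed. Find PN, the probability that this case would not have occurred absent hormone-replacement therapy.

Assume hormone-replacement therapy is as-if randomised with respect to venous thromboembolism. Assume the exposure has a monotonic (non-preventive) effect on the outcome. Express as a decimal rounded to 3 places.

PN ≈ 0.591

Let p₁ = 0.509, p₀ = 0.208.
Under exogeneity and monotonicity, PN = (p₁ − p₀) / p₁.
PN = (0.509 − 0.208) / 0.509 = 0.301 / 0.509 ≈ 0.5914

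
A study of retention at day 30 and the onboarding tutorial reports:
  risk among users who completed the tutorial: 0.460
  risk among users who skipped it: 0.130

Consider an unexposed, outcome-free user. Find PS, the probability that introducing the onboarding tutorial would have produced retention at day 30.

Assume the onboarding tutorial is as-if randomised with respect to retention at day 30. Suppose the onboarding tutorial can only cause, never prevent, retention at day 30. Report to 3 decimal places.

Let p₁ = 0.46, p₀ = 0.13.
Under exogeneity and monotonicity, PS = (p₁ − p₀) / (1 − p₀).
PS = (0.46 − 0.13) / (1 − 0.13) = 0.33 / 0.87 ≈ 0.3793

PS ≈ 0.379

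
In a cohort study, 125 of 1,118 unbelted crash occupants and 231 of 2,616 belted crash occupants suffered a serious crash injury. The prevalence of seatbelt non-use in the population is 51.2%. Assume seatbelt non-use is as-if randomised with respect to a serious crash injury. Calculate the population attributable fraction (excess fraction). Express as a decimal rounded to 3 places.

PAF ≈ 0.120

p₁ = P(outcome | exposed) = 125/1118 = 0.11181
p₀ = P(outcome | unexposed) = 231/2616 = 0.088303
Overall risk P(Y=1) = π·p₁ + (1−π)·p₀ = 0.512×0.11181 + 0.488×0.088303 = 0.10034.
Under exogeneity, PAF = [P(Y=1) − p₀] / P(Y=1).
PAF = (0.10034 − 0.088303) / 0.10034 ≈ 0.1199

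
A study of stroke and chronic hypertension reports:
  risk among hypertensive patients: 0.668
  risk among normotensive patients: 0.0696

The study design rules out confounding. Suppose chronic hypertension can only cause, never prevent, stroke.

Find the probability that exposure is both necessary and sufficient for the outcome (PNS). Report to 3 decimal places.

Let p₁ = 0.668, p₀ = 0.0696.
Under exogeneity and monotonicity, PNS = p₁ − p₀.
PNS = 0.668 − 0.0696 = 0.5984

PNS ≈ 0.598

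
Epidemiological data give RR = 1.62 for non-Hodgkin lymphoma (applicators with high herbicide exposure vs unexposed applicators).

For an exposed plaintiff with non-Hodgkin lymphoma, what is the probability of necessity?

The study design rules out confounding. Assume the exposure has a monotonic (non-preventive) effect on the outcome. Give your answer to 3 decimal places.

PN ≈ 0.383

Under exogeneity and monotonicity, PN = (RR − 1) / RR = 1 − 1/RR.
PN = (1.62 − 1) / 1.62 = 0.62 / 1.62 ≈ 0.3827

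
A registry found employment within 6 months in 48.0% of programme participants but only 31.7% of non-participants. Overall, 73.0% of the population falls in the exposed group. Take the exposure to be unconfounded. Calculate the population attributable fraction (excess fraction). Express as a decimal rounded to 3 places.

PAF ≈ 0.273

p₁ = 0.48, p₀ = 0.317.
Overall risk P(Y=1) = π·p₁ + (1−π)·p₀ = 0.73×0.48 + 0.27×0.317 = 0.43599.
Under exogeneity, PAF = [P(Y=1) − p₀] / P(Y=1).
PAF = (0.43599 − 0.317) / 0.43599 ≈ 0.2729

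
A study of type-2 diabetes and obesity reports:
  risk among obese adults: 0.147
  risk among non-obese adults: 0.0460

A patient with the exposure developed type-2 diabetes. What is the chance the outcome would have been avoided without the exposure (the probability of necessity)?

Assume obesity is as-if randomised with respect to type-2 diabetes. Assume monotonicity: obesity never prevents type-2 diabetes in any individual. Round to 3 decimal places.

PN ≈ 0.687

Let p₁ = 0.147, p₀ = 0.046.
Under exogeneity and monotonicity, PN = (p₁ − p₀) / p₁.
PN = (0.147 − 0.046) / 0.147 = 0.101 / 0.147 ≈ 0.6871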